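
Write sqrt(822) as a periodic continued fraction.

Write x_i = (sqrt(822) + m_i)/d_i with (m_0, d_0) = (0, 1). a_0 = floor(sqrt(822)) = 28, since 28^2 = 784 <= 822 < 841 = 29^2.
Iterate m_{i+1} = d_i*a_i - m_i, d_{i+1} = (822 - m_{i+1}^2)/d_i, a_{i+1} = floor((a_0 + m_{i+1})/d_{i+1}):
  m_1 = 1*28 - 0 = 28, d_1 = (822 - 28^2)/1 = 38/1 = 38, a_1 = floor((28 + 28)/38) = 1.
  m_2 = 38*1 - 28 = 10, d_2 = (822 - 10^2)/38 = 722/38 = 19, a_2 = floor((28 + 10)/19) = 2.
  m_3 = 19*2 - 10 = 28, d_3 = (822 - 28^2)/19 = 38/19 = 2, a_3 = floor((28 + 28)/2) = 28.
  m_4 = 2*28 - 28 = 28, d_4 = (822 - 28^2)/2 = 38/2 = 19, a_4 = floor((28 + 28)/19) = 2.
  m_5 = 19*2 - 28 = 10, d_5 = (822 - 10^2)/19 = 722/19 = 38, a_5 = floor((28 + 10)/38) = 1.
  m_6 = 38*1 - 10 = 28, d_6 = (822 - 28^2)/38 = 38/38 = 1, a_6 = floor((28 + 28)/1) = 56.
  m_7 = 1*56 - 28 = 28, d_7 = (822 - 28^2)/1 = 38/1 = 38: (m_7, d_7) = (m_1, d_1) = (28, 38), so from here the quotients repeat a_1, ..., a_6; the period length is 6.
Hence the expansion of sqrt(822) is a_0 = 28 followed by the repeating block 1, 2, 28, 2, 1, 56 (period 6).

[28; (1, 2, 28, 2, 1, 56)]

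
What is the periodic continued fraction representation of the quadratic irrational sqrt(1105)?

Write x_i = (sqrt(1105) + m_i)/d_i with (m_0, d_0) = (0, 1). a_0 = floor(sqrt(1105)) = 33, since 33^2 = 1089 <= 1105 < 1156 = 34^2.
Iterate m_{i+1} = d_i*a_i - m_i, d_{i+1} = (1105 - m_{i+1}^2)/d_i, a_{i+1} = floor((a_0 + m_{i+1})/d_{i+1}):
  m_1 = 1*33 - 0 = 33, d_1 = (1105 - 33^2)/1 = 16/1 = 16, a_1 = floor((33 + 33)/16) = 4.
  m_2 = 16*4 - 33 = 31, d_2 = (1105 - 31^2)/16 = 144/16 = 9, a_2 = floor((33 + 31)/9) = 7.
  m_3 = 9*7 - 31 = 32, d_3 = (1105 - 32^2)/9 = 81/9 = 9, a_3 = floor((33 + 32)/9) = 7.
  m_4 = 9*7 - 32 = 31, d_4 = (1105 - 31^2)/9 = 144/9 = 16, a_4 = floor((33 + 31)/16) = 4.
  m_5 = 16*4 - 31 = 33, d_5 = (1105 - 33^2)/16 = 16/16 = 1, a_5 = floor((33 + 33)/1) = 66.
  m_6 = 1*66 - 33 = 33, d_6 = (1105 - 33^2)/1 = 16/1 = 16: (m_6, d_6) = (m_1, d_1) = (33, 16), so from here the quotients repeat a_1, ..., a_5; the period length is 5.
Hence the expansion of sqrt(1105) is a_0 = 33 followed by the repeating block 4, 7, 7, 4, 66 (period 5).

[33; (4, 7, 7, 4, 66)]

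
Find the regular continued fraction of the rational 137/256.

Run the Euclidean algorithm on 137 and 256; the successive quotients are the partial quotients a_0, a_1, ... (each step inverts the fractional part left over by the previous one):
  137 = 0*256 + 137, so a_0 = 0.
  256 = 1*137 + 119, so a_1 = 1.
  137 = 1*119 + 18, so a_2 = 1.
  119 = 6*18 + 11, so a_3 = 6.
  18 = 1*11 + 7, so a_4 = 1.
  11 = 1*7 + 4, so a_5 = 1.
  7 = 1*4 + 3, so a_6 = 1.
  4 = 1*3 + 1, so a_7 = 1.
  3 = 3*1 + 0, so a_8 = 3.
The remainder reaches 0 after 9 divisions, so the expansion has 9 partial quotients, read off in order.

[0; 1, 1, 6, 1, 1, 1, 1, 3]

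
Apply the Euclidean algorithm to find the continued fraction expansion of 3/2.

[1; 2]

Run the Euclidean algorithm on 3 and 2; the successive quotients are the partial quotients a_0, a_1, ... (each step inverts the fractional part left over by the previous one):
  3 = 1*2 + 1, so a_0 = 1.
  2 = 2*1 + 0, so a_1 = 2.
The remainder reaches 0 after 2 divisions, so the expansion has 2 partial quotients, read off in order.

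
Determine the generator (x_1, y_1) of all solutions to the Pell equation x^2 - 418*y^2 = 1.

(x, y) = (33857, 1656)

First expand sqrt(418) as a continued fraction. With x_i = (sqrt(418) + m_i)/d_i and (m_0, d_0) = (0, 1): a_0 = floor(sqrt(418)) = 20, since 20^2 = 400 <= 418 < 441 = 21^2.
Iterate m_{i+1} = d_i*a_i - m_i, d_{i+1} = (418 - m_{i+1}^2)/d_i, a_{i+1} = floor((a_0 + m_{i+1})/d_{i+1}):
  m_1 = 1*20 - 0 = 20, d_1 = (418 - 20^2)/1 = 18/1 = 18, a_1 = floor((20 + 20)/18) = 2.
  m_2 = 18*2 - 20 = 16, d_2 = (418 - 16^2)/18 = 162/18 = 9, a_2 = floor((20 + 16)/9) = 4.
  m_3 = 9*4 - 16 = 20, d_3 = (418 - 20^2)/9 = 18/9 = 2, a_3 = floor((20 + 20)/2) = 20.
  m_4 = 2*20 - 20 = 20, d_4 = (418 - 20^2)/2 = 18/2 = 9, a_4 = floor((20 + 20)/9) = 4.
  m_5 = 9*4 - 20 = 16, d_5 = (418 - 16^2)/9 = 162/9 = 18, a_5 = floor((20 + 16)/18) = 2.
  m_6 = 18*2 - 16 = 20, d_6 = (418 - 20^2)/18 = 18/18 = 1, a_6 = floor((20 + 20)/1) = 40.
  m_7 = 1*40 - 20 = 20, d_7 = (418 - 20^2)/1 = 18/1 = 18: (m_7, d_7) = (m_1, d_1) = (20, 18), so from here the quotients repeat a_1, ..., a_6; the period length is 6.
So sqrt(418) = [20; (2, 4, 20, 4, 2, 40)] with period length k = 6.
k is even, so the fundamental solution of x^2 - 418y^2 = 1 is (p_{k-1}, q_{k-1}) = (p_5, q_5); compute convergents through index 5.
Convergents (p_i = a_i*p_{i-1} + p_{i-2}, q_i = a_i*q_{i-1} + q_{i-2} with p_{-2}=0, p_{-1}=1, q_{-2}=1, q_{-1}=0):
  i=0: a_0=20, p_0 = 20*1 + 0 = 20, q_0 = 20*0 + 1 = 1.
  i=1: a_1=2, p_1 = 2*20 + 1 = 41, q_1 = 2*1 + 0 = 2.
  i=2: a_2=4, p_2 = 4*41 + 20 = 184, q_2 = 4*2 + 1 = 9.
  i=3: a_3=20, p_3 = 20*184 + 41 = 3721, q_3 = 20*9 + 2 = 182.
  i=4: a_4=4, p_4 = 4*3721 + 184 = 15068, q_4 = 4*182 + 9 = 737.
  i=5: a_5=2, p_5 = 2*15068 + 3721 = 33857, q_5 = 2*737 + 182 = 1656.
Check: 33857^2 - 418*1656^2 = 1146296449 - 1146296448 = 1, so (x, y) = (33857, 1656) solves the equation, and by the theorem it is the least positive solution.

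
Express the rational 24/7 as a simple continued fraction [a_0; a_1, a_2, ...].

Run the Euclidean algorithm on 24 and 7; the successive quotients are the partial quotients a_0, a_1, ... (each step inverts the fractional part left over by the previous one):
  24 = 3*7 + 3, so a_0 = 3.
  7 = 2*3 + 1, so a_1 = 2.
  3 = 3*1 + 0, so a_2 = 3.
The remainder reaches 0 after 3 divisions, so the expansion has 3 partial quotients, read off in order.

[3; 2, 3]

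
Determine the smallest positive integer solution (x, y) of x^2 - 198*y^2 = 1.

First expand sqrt(198) as a continued fraction. With x_i = (sqrt(198) + m_i)/d_i and (m_0, d_0) = (0, 1): a_0 = floor(sqrt(198)) = 14, since 14^2 = 196 <= 198 < 225 = 15^2.
Iterate m_{i+1} = d_i*a_i - m_i, d_{i+1} = (198 - m_{i+1}^2)/d_i, a_{i+1} = floor((a_0 + m_{i+1})/d_{i+1}):
  m_1 = 1*14 - 0 = 14, d_1 = (198 - 14^2)/1 = 2/1 = 2, a_1 = floor((14 + 14)/2) = 14.
  m_2 = 2*14 - 14 = 14, d_2 = (198 - 14^2)/2 = 2/2 = 1, a_2 = floor((14 + 14)/1) = 28.
  m_3 = 1*28 - 14 = 14, d_3 = (198 - 14^2)/1 = 2/1 = 2: (m_3, d_3) = (m_1, d_1) = (14, 2), so from here the quotients repeat a_1, a_2; the period length is 2.
So sqrt(198) = [14; (14, 28)] with period length k = 2.
k is even, so the fundamental solution of x^2 - 198y^2 = 1 is (p_{k-1}, q_{k-1}) = (p_1, q_1); compute convergents through index 1.
Convergents (p_i = a_i*p_{i-1} + p_{i-2}, q_i = a_i*q_{i-1} + q_{i-2} with p_{-2}=0, p_{-1}=1, q_{-2}=1, q_{-1}=0):
  i=0: a_0=14, p_0 = 14*1 + 0 = 14, q_0 = 14*0 + 1 = 1.
  i=1: a_1=14, p_1 = 14*14 + 1 = 197, q_1 = 14*1 + 0 = 14.
Check: 197^2 - 198*14^2 = 38809 - 38808 = 1, so (x, y) = (197, 14) solves the equation, and by the theorem it is the least positive solution.

(x, y) = (197, 14)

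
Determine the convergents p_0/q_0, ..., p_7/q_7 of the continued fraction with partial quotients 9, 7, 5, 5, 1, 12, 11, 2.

Using the convergent recurrence p_i = a_i*p_{i-1} + p_{i-2}, q_i = a_i*q_{i-1} + q_{i-2} with p_{-2}=0, p_{-1}=1, q_{-2}=1, q_{-1}=0:
  i=0: a_0=9, p_0 = 9*1 + 0 = 9, q_0 = 9*0 + 1 = 1.
  i=1: a_1=7, p_1 = 7*9 + 1 = 64, q_1 = 7*1 + 0 = 7.
  i=2: a_2=5, p_2 = 5*64 + 9 = 329, q_2 = 5*7 + 1 = 36.
  i=3: a_3=5, p_3 = 5*329 + 64 = 1709, q_3 = 5*36 + 7 = 187.
  i=4: a_4=1, p_4 = 1*1709 + 329 = 2038, q_4 = 1*187 + 36 = 223.
  i=5: a_5=12, p_5 = 12*2038 + 1709 = 26165, q_5 = 12*223 + 187 = 2863.
  i=6: a_6=11, p_6 = 11*26165 + 2038 = 289853, q_6 = 11*2863 + 223 = 31716.
  i=7: a_7=2, p_7 = 2*289853 + 26165 = 605871, q_7 = 2*31716 + 2863 = 66295.

9/1, 64/7, 329/36, 1709/187, 2038/223, 26165/2863, 289853/31716, 605871/66295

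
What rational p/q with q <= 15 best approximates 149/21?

78/11

Expand x = 149/21 as a continued fraction with the Euclidean algorithm:
  149 = 7*21 + 2, so a_0 = 7.
  21 = 10*2 + 1, so a_1 = 10.
  2 = 2*1 + 0, so a_2 = 2.
so x = [7; 10, 2].
Convergents (p_i = a_i*p_{i-1} + p_{i-2}, q_i = a_i*q_{i-1} + q_{i-2} with p_{-2}=0, p_{-1}=1, q_{-2}=1, q_{-1}=0), until the denominator exceeds 15:
  i=0: a_0=7, p_0 = 7*1 + 0 = 7, q_0 = 7*0 + 1 = 1.
  i=1: a_1=10, p_1 = 10*7 + 1 = 71, q_1 = 10*1 + 0 = 10.
  i=2: a_2=2, p_2 = 2*71 + 7 = 149, q_2 = 2*10 + 1 = 21.
q_2 = 21 > 15, so the last convergent with denominator <= 15 is p_1/q_1 = 71/10.
The closest fraction with denominator <= 15 is either p_1/q_1 or the intermediate fraction (k*p_1 + p_0)/(k*q_1 + q_0) with the largest k >= 1 whose denominator stays <= 15; these approach x as k grows, and every other convergent or intermediate fraction in range is farther away.
Largest k: floor((15 - q_0)/q_1) = floor((15 - 1)/10) = 1.
That gives (1*71 + 7)/(1*10 + 1) = 78/11.
Compare the errors: |x - 71/10| = |149*10 - 71*21|/(21*10) = 1/210, and |x - 78/11| = |149*11 - 78*21|/(21*11) = 1/231.
Cross-multiplying, 1*210 = 210 < 231 = 1*231, so 1/231 is smaller: the intermediate fraction 78/11 is closer to x than 71/10.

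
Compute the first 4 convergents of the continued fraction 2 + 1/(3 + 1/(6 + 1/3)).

2/1, 7/3, 44/19, 139/60

Using the convergent recurrence p_i = a_i*p_{i-1} + p_{i-2}, q_i = a_i*q_{i-1} + q_{i-2} with p_{-2}=0, p_{-1}=1, q_{-2}=1, q_{-1}=0:
  i=0: a_0=2, p_0 = 2*1 + 0 = 2, q_0 = 2*0 + 1 = 1.
  i=1: a_1=3, p_1 = 3*2 + 1 = 7, q_1 = 3*1 + 0 = 3.
  i=2: a_2=6, p_2 = 6*7 + 2 = 44, q_2 = 6*3 + 1 = 19.
  i=3: a_3=3, p_3 = 3*44 + 7 = 139, q_3 = 3*19 + 3 = 60.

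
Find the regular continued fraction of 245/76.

Run the Euclidean algorithm on 245 and 76; the successive quotients are the partial quotients a_0, a_1, ... (each step inverts the fractional part left over by the previous one):
  245 = 3*76 + 17, so a_0 = 3.
  76 = 4*17 + 8, so a_1 = 4.
  17 = 2*8 + 1, so a_2 = 2.
  8 = 8*1 + 0, so a_3 = 8.
The remainder reaches 0 after 4 divisions, so the expansion has 4 partial quotients, read off in order.

[3; 4, 2, 8]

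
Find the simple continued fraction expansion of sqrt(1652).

[40; (1, 1, 1, 4, 2, 2, 2, 4, 1, 1, 1, 80)]

Write x_i = (sqrt(1652) + m_i)/d_i with (m_0, d_0) = (0, 1). a_0 = floor(sqrt(1652)) = 40, since 40^2 = 1600 <= 1652 < 1681 = 41^2.
Iterate m_{i+1} = d_i*a_i - m_i, d_{i+1} = (1652 - m_{i+1}^2)/d_i, a_{i+1} = floor((a_0 + m_{i+1})/d_{i+1}):
  m_1 = 1*40 - 0 = 40, d_1 = (1652 - 40^2)/1 = 52/1 = 52, a_1 = floor((40 + 40)/52) = 1.
  m_2 = 52*1 - 40 = 12, d_2 = (1652 - 12^2)/52 = 1508/52 = 29, a_2 = floor((40 + 12)/29) = 1.
  m_3 = 29*1 - 12 = 17, d_3 = (1652 - 17^2)/29 = 1363/29 = 47, a_3 = floor((40 + 17)/47) = 1.
  m_4 = 47*1 - 17 = 30, d_4 = (1652 - 30^2)/47 = 752/47 = 16, a_4 = floor((40 + 30)/16) = 4.
  m_5 = 16*4 - 30 = 34, d_5 = (1652 - 34^2)/16 = 496/16 = 31, a_5 = floor((40 + 34)/31) = 2.
  m_6 = 31*2 - 34 = 28, d_6 = (1652 - 28^2)/31 = 868/31 = 28, a_6 = floor((40 + 28)/28) = 2.
  m_7 = 28*2 - 28 = 28, d_7 = (1652 - 28^2)/28 = 868/28 = 31, a_7 = floor((40 + 28)/31) = 2.
  m_8 = 31*2 - 28 = 34, d_8 = (1652 - 34^2)/31 = 496/31 = 16, a_8 = floor((40 + 34)/16) = 4.
  m_9 = 16*4 - 34 = 30, d_9 = (1652 - 30^2)/16 = 752/16 = 47, a_9 = floor((40 + 30)/47) = 1.
  m_10 = 47*1 - 30 = 17, d_10 = (1652 - 17^2)/47 = 1363/47 = 29, a_10 = floor((40 + 17)/29) = 1.
  m_11 = 29*1 - 17 = 12, d_11 = (1652 - 12^2)/29 = 1508/29 = 52, a_11 = floor((40 + 12)/52) = 1.
  m_12 = 52*1 - 12 = 40, d_12 = (1652 - 40^2)/52 = 52/52 = 1, a_12 = floor((40 + 40)/1) = 80.
  m_13 = 1*80 - 40 = 40, d_13 = (1652 - 40^2)/1 = 52/1 = 52: (m_13, d_13) = (m_1, d_1) = (40, 52), so from here the quotients repeat a_1, ..., a_12; the period length is 12.
Hence the expansion of sqrt(1652) is a_0 = 40 followed by the repeating block 1, 1, 1, 4, 2, 2, 2, 4, 1, 1, 1, 80 (period 12).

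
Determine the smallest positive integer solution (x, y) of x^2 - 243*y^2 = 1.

First expand sqrt(243) as a continued fraction. With x_i = (sqrt(243) + m_i)/d_i and (m_0, d_0) = (0, 1): a_0 = floor(sqrt(243)) = 15, since 15^2 = 225 <= 243 < 256 = 16^2.
Iterate m_{i+1} = d_i*a_i - m_i, d_{i+1} = (243 - m_{i+1}^2)/d_i, a_{i+1} = floor((a_0 + m_{i+1})/d_{i+1}):
  m_1 = 1*15 - 0 = 15, d_1 = (243 - 15^2)/1 = 18/1 = 18, a_1 = floor((15 + 15)/18) = 1.
  m_2 = 18*1 - 15 = 3, d_2 = (243 - 3^2)/18 = 234/18 = 13, a_2 = floor((15 + 3)/13) = 1.
  m_3 = 13*1 - 3 = 10, d_3 = (243 - 10^2)/13 = 143/13 = 11, a_3 = floor((15 + 10)/11) = 2.
  m_4 = 11*2 - 10 = 12, d_4 = (243 - 12^2)/11 = 99/11 = 9, a_4 = floor((15 + 12)/9) = 3.
  m_5 = 9*3 - 12 = 15, d_5 = (243 - 15^2)/9 = 18/9 = 2, a_5 = floor((15 + 15)/2) = 15.
  m_6 = 2*15 - 15 = 15, d_6 = (243 - 15^2)/2 = 18/2 = 9, a_6 = floor((15 + 15)/9) = 3.
  m_7 = 9*3 - 15 = 12, d_7 = (243 - 12^2)/9 = 99/9 = 11, a_7 = floor((15 + 12)/11) = 2.
  m_8 = 11*2 - 12 = 10, d_8 = (243 - 10^2)/11 = 143/11 = 13, a_8 = floor((15 + 10)/13) = 1.
  m_9 = 13*1 - 10 = 3, d_9 = (243 - 3^2)/13 = 234/13 = 18, a_9 = floor((15 + 3)/18) = 1.
  m_10 = 18*1 - 3 = 15, d_10 = (243 - 15^2)/18 = 18/18 = 1, a_10 = floor((15 + 15)/1) = 30.
  m_11 = 1*30 - 15 = 15, d_11 = (243 - 15^2)/1 = 18/1 = 18: (m_11, d_11) = (m_1, d_1) = (15, 18), so from here the quotients repeat a_1, ..., a_10; the period length is 10.
So sqrt(243) = [15; (1, 1, 2, 3, 15, 3, 2, 1, 1, 30)] with period length k = 10.
k is even, so the fundamental solution of x^2 - 243y^2 = 1 is (p_{k-1}, q_{k-1}) = (p_9, q_9); compute convergents through index 9.
Convergents (p_i = a_i*p_{i-1} + p_{i-2}, q_i = a_i*q_{i-1} + q_{i-2} with p_{-2}=0, p_{-1}=1, q_{-2}=1, q_{-1}=0):
  i=0: a_0=15, p_0 = 15*1 + 0 = 15, q_0 = 15*0 + 1 = 1.
  i=1: a_1=1, p_1 = 1*15 + 1 = 16, q_1 = 1*1 + 0 = 1.
  i=2: a_2=1, p_2 = 1*16 + 15 = 31, q_2 = 1*1 + 1 = 2.
  i=3: a_3=2, p_3 = 2*31 + 16 = 78, q_3 = 2*2 + 1 = 5.
  i=4: a_4=3, p_4 = 3*78 + 31 = 265, q_4 = 3*5 + 2 = 17.
  i=5: a_5=15, p_5 = 15*265 + 78 = 4053, q_5 = 15*17 + 5 = 260.
  i=6: a_6=3, p_6 = 3*4053 + 265 = 12424, q_6 = 3*260 + 17 = 797.
  i=7: a_7=2, p_7 = 2*12424 + 4053 = 28901, q_7 = 2*797 + 260 = 1854.
  i=8: a_8=1, p_8 = 1*28901 + 12424 = 41325, q_8 = 1*1854 + 797 = 2651.
  i=9: a_9=1, p_9 = 1*41325 + 28901 = 70226, q_9 = 1*2651 + 1854 = 4505.
Check: 70226^2 - 243*4505^2 = 4931691076 - 4931691075 = 1, so (x, y) = (70226, 4505) solves the equation, and by the theorem it is the least positive solution.

(x, y) = (70226, 4505)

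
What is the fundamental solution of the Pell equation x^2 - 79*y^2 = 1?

(x, y) = (80, 9)

First expand sqrt(79) as a continued fraction. With x_i = (sqrt(79) + m_i)/d_i and (m_0, d_0) = (0, 1): a_0 = floor(sqrt(79)) = 8, since 8^2 = 64 <= 79 < 81 = 9^2.
Iterate m_{i+1} = d_i*a_i - m_i, d_{i+1} = (79 - m_{i+1}^2)/d_i, a_{i+1} = floor((a_0 + m_{i+1})/d_{i+1}):
  m_1 = 1*8 - 0 = 8, d_1 = (79 - 8^2)/1 = 15/1 = 15, a_1 = floor((8 + 8)/15) = 1.
  m_2 = 15*1 - 8 = 7, d_2 = (79 - 7^2)/15 = 30/15 = 2, a_2 = floor((8 + 7)/2) = 7.
  m_3 = 2*7 - 7 = 7, d_3 = (79 - 7^2)/2 = 30/2 = 15, a_3 = floor((8 + 7)/15) = 1.
  m_4 = 15*1 - 7 = 8, d_4 = (79 - 8^2)/15 = 15/15 = 1, a_4 = floor((8 + 8)/1) = 16.
  m_5 = 1*16 - 8 = 8, d_5 = (79 - 8^2)/1 = 15/1 = 15: (m_5, d_5) = (m_1, d_1) = (8, 15), so from here the quotients repeat a_1, ..., a_4; the period length is 4.
So sqrt(79) = [8; (1, 7, 1, 16)] with period length k = 4.
k is even, so the fundamental solution of x^2 - 79y^2 = 1 is (p_{k-1}, q_{k-1}) = (p_3, q_3); compute convergents through index 3.
Convergents (p_i = a_i*p_{i-1} + p_{i-2}, q_i = a_i*q_{i-1} + q_{i-2} with p_{-2}=0, p_{-1}=1, q_{-2}=1, q_{-1}=0):
  i=0: a_0=8, p_0 = 8*1 + 0 = 8, q_0 = 8*0 + 1 = 1.
  i=1: a_1=1, p_1 = 1*8 + 1 = 9, q_1 = 1*1 + 0 = 1.
  i=2: a_2=7, p_2 = 7*9 + 8 = 71, q_2 = 7*1 + 1 = 8.
  i=3: a_3=1, p_3 = 1*71 + 9 = 80, q_3 = 1*8 + 1 = 9.
Check: 80^2 - 79*9^2 = 6400 - 6399 = 1, so (x, y) = (80, 9) solves the equation, and by the theorem it is the least positive solution.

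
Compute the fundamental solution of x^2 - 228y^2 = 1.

(x, y) = (151, 10)

First expand sqrt(228) as a continued fraction. With x_i = (sqrt(228) + m_i)/d_i and (m_0, d_0) = (0, 1): a_0 = floor(sqrt(228)) = 15, since 15^2 = 225 <= 228 < 256 = 16^2.
Iterate m_{i+1} = d_i*a_i - m_i, d_{i+1} = (228 - m_{i+1}^2)/d_i, a_{i+1} = floor((a_0 + m_{i+1})/d_{i+1}):
  m_1 = 1*15 - 0 = 15, d_1 = (228 - 15^2)/1 = 3/1 = 3, a_1 = floor((15 + 15)/3) = 10.
  m_2 = 3*10 - 15 = 15, d_2 = (228 - 15^2)/3 = 3/3 = 1, a_2 = floor((15 + 15)/1) = 30.
  m_3 = 1*30 - 15 = 15, d_3 = (228 - 15^2)/1 = 3/1 = 3: (m_3, d_3) = (m_1, d_1) = (15, 3), so from here the quotients repeat a_1, a_2; the period length is 2.
So sqrt(228) = [15; (10, 30)] with period length k = 2.
k is even, so the fundamental solution of x^2 - 228y^2 = 1 is (p_{k-1}, q_{k-1}) = (p_1, q_1); compute convergents through index 1.
Convergents (p_i = a_i*p_{i-1} + p_{i-2}, q_i = a_i*q_{i-1} + q_{i-2} with p_{-2}=0, p_{-1}=1, q_{-2}=1, q_{-1}=0):
  i=0: a_0=15, p_0 = 15*1 + 0 = 15, q_0 = 15*0 + 1 = 1.
  i=1: a_1=10, p_1 = 10*15 + 1 = 151, q_1 = 10*1 + 0 = 10.
Check: 151^2 - 228*10^2 = 22801 - 22800 = 1, so (x, y) = (151, 10) solves the equation, and by the theorem it is the least positive solution.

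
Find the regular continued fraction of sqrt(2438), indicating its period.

[49; (2, 1, 1, 1, 13, 2, 13, 1, 1, 1, 2, 98)]

Write x_i = (sqrt(2438) + m_i)/d_i with (m_0, d_0) = (0, 1). a_0 = floor(sqrt(2438)) = 49, since 49^2 = 2401 <= 2438 < 2500 = 50^2.
Iterate m_{i+1} = d_i*a_i - m_i, d_{i+1} = (2438 - m_{i+1}^2)/d_i, a_{i+1} = floor((a_0 + m_{i+1})/d_{i+1}):
  m_1 = 1*49 - 0 = 49, d_1 = (2438 - 49^2)/1 = 37/1 = 37, a_1 = floor((49 + 49)/37) = 2.
  m_2 = 37*2 - 49 = 25, d_2 = (2438 - 25^2)/37 = 1813/37 = 49, a_2 = floor((49 + 25)/49) = 1.
  m_3 = 49*1 - 25 = 24, d_3 = (2438 - 24^2)/49 = 1862/49 = 38, a_3 = floor((49 + 24)/38) = 1.
  m_4 = 38*1 - 24 = 14, d_4 = (2438 - 14^2)/38 = 2242/38 = 59, a_4 = floor((49 + 14)/59) = 1.
  m_5 = 59*1 - 14 = 45, d_5 = (2438 - 45^2)/59 = 413/59 = 7, a_5 = floor((49 + 45)/7) = 13.
  m_6 = 7*13 - 45 = 46, d_6 = (2438 - 46^2)/7 = 322/7 = 46, a_6 = floor((49 + 46)/46) = 2.
  m_7 = 46*2 - 46 = 46, d_7 = (2438 - 46^2)/46 = 322/46 = 7, a_7 = floor((49 + 46)/7) = 13.
  m_8 = 7*13 - 46 = 45, d_8 = (2438 - 45^2)/7 = 413/7 = 59, a_8 = floor((49 + 45)/59) = 1.
  m_9 = 59*1 - 45 = 14, d_9 = (2438 - 14^2)/59 = 2242/59 = 38, a_9 = floor((49 + 14)/38) = 1.
  m_10 = 38*1 - 14 = 24, d_10 = (2438 - 24^2)/38 = 1862/38 = 49, a_10 = floor((49 + 24)/49) = 1.
  m_11 = 49*1 - 24 = 25, d_11 = (2438 - 25^2)/49 = 1813/49 = 37, a_11 = floor((49 + 25)/37) = 2.
  m_12 = 37*2 - 25 = 49, d_12 = (2438 - 49^2)/37 = 37/37 = 1, a_12 = floor((49 + 49)/1) = 98.
  m_13 = 1*98 - 49 = 49, d_13 = (2438 - 49^2)/1 = 37/1 = 37: (m_13, d_13) = (m_1, d_1) = (49, 37), so from here the quotients repeat a_1, ..., a_12; the period length is 12.
Hence the expansion of sqrt(2438) is a_0 = 49 followed by the repeating block 2, 1, 1, 1, 13, 2, 13, 1, 1, 1, 2, 98 (period 12).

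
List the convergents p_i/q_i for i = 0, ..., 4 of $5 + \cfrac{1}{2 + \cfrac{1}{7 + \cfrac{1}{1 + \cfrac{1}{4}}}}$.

Using the convergent recurrence p_i = a_i*p_{i-1} + p_{i-2}, q_i = a_i*q_{i-1} + q_{i-2} with p_{-2}=0, p_{-1}=1, q_{-2}=1, q_{-1}=0:
  i=0: a_0=5, p_0 = 5*1 + 0 = 5, q_0 = 5*0 + 1 = 1.
  i=1: a_1=2, p_1 = 2*5 + 1 = 11, q_1 = 2*1 + 0 = 2.
  i=2: a_2=7, p_2 = 7*11 + 5 = 82, q_2 = 7*2 + 1 = 15.
  i=3: a_3=1, p_3 = 1*82 + 11 = 93, q_3 = 1*15 + 2 = 17.
  i=4: a_4=4, p_4 = 4*93 + 82 = 454, q_4 = 4*17 + 15 = 83.

5/1, 11/2, 82/15, 93/17, 454/83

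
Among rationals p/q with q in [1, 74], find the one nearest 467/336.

82/59

Expand x = 467/336 as a continued fraction with the Euclidean algorithm:
  467 = 1*336 + 131, so a_0 = 1.
  336 = 2*131 + 74, so a_1 = 2.
  131 = 1*74 + 57, so a_2 = 1.
  74 = 1*57 + 17, so a_3 = 1.
  57 = 3*17 + 6, so a_4 = 3.
  17 = 2*6 + 5, so a_5 = 2.
  6 = 1*5 + 1, so a_6 = 1.
  5 = 5*1 + 0, so a_7 = 5.
so x = [1; 2, 1, 1, 3, 2, 1, 5].
Convergents (p_i = a_i*p_{i-1} + p_{i-2}, q_i = a_i*q_{i-1} + q_{i-2} with p_{-2}=0, p_{-1}=1, q_{-2}=1, q_{-1}=0), until the denominator exceeds 74:
  i=0: a_0=1, p_0 = 1*1 + 0 = 1, q_0 = 1*0 + 1 = 1.
  i=1: a_1=2, p_1 = 2*1 + 1 = 3, q_1 = 2*1 + 0 = 2.
  i=2: a_2=1, p_2 = 1*3 + 1 = 4, q_2 = 1*2 + 1 = 3.
  i=3: a_3=1, p_3 = 1*4 + 3 = 7, q_3 = 1*3 + 2 = 5.
  i=4: a_4=3, p_4 = 3*7 + 4 = 25, q_4 = 3*5 + 3 = 18.
  i=5: a_5=2, p_5 = 2*25 + 7 = 57, q_5 = 2*18 + 5 = 41.
  i=6: a_6=1, p_6 = 1*57 + 25 = 82, q_6 = 1*41 + 18 = 59.
  i=7: a_7=5, p_7 = 5*82 + 57 = 467, q_7 = 5*59 + 41 = 336.
q_7 = 336 > 74, so the last convergent with denominator <= 74 is p_6/q_6 = 82/59.
The closest fraction with denominator <= 74 is either p_6/q_6 or the intermediate fraction (k*p_6 + p_5)/(k*q_6 + q_5) with the largest k >= 1 whose denominator stays <= 74; these approach x as k grows, and every other convergent or intermediate fraction in range is farther away.
Largest k: floor((74 - q_5)/q_6) = floor((74 - 41)/59) = 0.
Since k = 0, no intermediate fraction beyond p_6/q_6 has denominator <= 74, so the convergent 82/59 is the closest (its error is |467*59 - 82*336|/(336*59) = 1/19824).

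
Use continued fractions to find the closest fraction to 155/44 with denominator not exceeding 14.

46/13

Expand x = 155/44 as a continued fraction with the Euclidean algorithm:
  155 = 3*44 + 23, so a_0 = 3.
  44 = 1*23 + 21, so a_1 = 1.
  23 = 1*21 + 2, so a_2 = 1.
  21 = 10*2 + 1, so a_3 = 10.
  2 = 2*1 + 0, so a_4 = 2.
so x = [3; 1, 1, 10, 2].
Convergents (p_i = a_i*p_{i-1} + p_{i-2}, q_i = a_i*q_{i-1} + q_{i-2} with p_{-2}=0, p_{-1}=1, q_{-2}=1, q_{-1}=0), until the denominator exceeds 14:
  i=0: a_0=3, p_0 = 3*1 + 0 = 3, q_0 = 3*0 + 1 = 1.
  i=1: a_1=1, p_1 = 1*3 + 1 = 4, q_1 = 1*1 + 0 = 1.
  i=2: a_2=1, p_2 = 1*4 + 3 = 7, q_2 = 1*1 + 1 = 2.
  i=3: a_3=10, p_3 = 10*7 + 4 = 74, q_3 = 10*2 + 1 = 21.
q_3 = 21 > 14, so the last convergent with denominator <= 14 is p_2/q_2 = 7/2.
The closest fraction with denominator <= 14 is either p_2/q_2 or the intermediate fraction (k*p_2 + p_1)/(k*q_2 + q_1) with the largest k >= 1 whose denominator stays <= 14; these approach x as k grows, and every other convergent or intermediate fraction in range is farther away.
Largest k: floor((14 - q_1)/q_2) = floor((14 - 1)/2) = 6.
That gives (6*7 + 4)/(6*2 + 1) = 46/13.
Compare the errors: |x - 7/2| = |155*2 - 7*44|/(44*2) = 2/88, and |x - 46/13| = |155*13 - 46*44|/(44*13) = 9/572.
Cross-multiplying, 9*88 = 792 < 1144 = 2*572, so 9/572 is smaller: the intermediate fraction 46/13 is closer to x than 7/2.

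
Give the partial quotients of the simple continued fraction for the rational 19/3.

[6; 3]

Run the Euclidean algorithm on 19 and 3; the successive quotients are the partial quotients a_0, a_1, ... (each step inverts the fractional part left over by the previous one):
  19 = 6*3 + 1, so a_0 = 6.
  3 = 3*1 + 0, so a_1 = 3.
The remainder reaches 0 after 2 divisions, so the expansion has 2 partial quotients, read off in order.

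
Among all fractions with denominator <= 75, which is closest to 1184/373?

Expand x = 1184/373 as a continued fraction with the Euclidean algorithm:
  1184 = 3*373 + 65, so a_0 = 3.
  373 = 5*65 + 48, so a_1 = 5.
  65 = 1*48 + 17, so a_2 = 1.
  48 = 2*17 + 14, so a_3 = 2.
  17 = 1*14 + 3, so a_4 = 1.
  14 = 4*3 + 2, so a_5 = 4.
  3 = 1*2 + 1, so a_6 = 1.
  2 = 2*1 + 0, so a_7 = 2.
so x = [3; 5, 1, 2, 1, 4, 1, 2].
Convergents (p_i = a_i*p_{i-1} + p_{i-2}, q_i = a_i*q_{i-1} + q_{i-2} with p_{-2}=0, p_{-1}=1, q_{-2}=1, q_{-1}=0), until the denominator exceeds 75:
  i=0: a_0=3, p_0 = 3*1 + 0 = 3, q_0 = 3*0 + 1 = 1.
  i=1: a_1=5, p_1 = 5*3 + 1 = 16, q_1 = 5*1 + 0 = 5.
  i=2: a_2=1, p_2 = 1*16 + 3 = 19, q_2 = 1*5 + 1 = 6.
  i=3: a_3=2, p_3 = 2*19 + 16 = 54, q_3 = 2*6 + 5 = 17.
  i=4: a_4=1, p_4 = 1*54 + 19 = 73, q_4 = 1*17 + 6 = 23.
  i=5: a_5=4, p_5 = 4*73 + 54 = 346, q_5 = 4*23 + 17 = 109.
q_5 = 109 > 75, so the last convergent with denominator <= 75 is p_4/q_4 = 73/23.
The closest fraction with denominator <= 75 is either p_4/q_4 or the intermediate fraction (k*p_4 + p_3)/(k*q_4 + q_3) with the largest k >= 1 whose denominator stays <= 75; these approach x as k grows, and every other convergent or intermediate fraction in range is farther away.
Largest k: floor((75 - q_3)/q_4) = floor((75 - 17)/23) = 2.
That gives (2*73 + 54)/(2*23 + 17) = 200/63.
Compare the errors: |x - 73/23| = |1184*23 - 73*373|/(373*23) = 3/8579, and |x - 200/63| = |1184*63 - 200*373|/(373*63) = 8/23499.
Cross-multiplying, 8*8579 = 68632 < 70497 = 3*23499, so 8/23499 is smaller: the intermediate fraction 200/63 is closer to x than 73/23.

200/63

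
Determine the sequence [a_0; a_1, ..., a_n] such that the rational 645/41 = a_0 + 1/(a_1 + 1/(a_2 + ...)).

[15; 1, 2, 1, 2, 1, 2]

Run the Euclidean algorithm on 645 and 41; the successive quotients are the partial quotients a_0, a_1, ... (each step inverts the fractional part left over by the previous one):
  645 = 15*41 + 30, so a_0 = 15.
  41 = 1*30 + 11, so a_1 = 1.
  30 = 2*11 + 8, so a_2 = 2.
  11 = 1*8 + 3, so a_3 = 1.
  8 = 2*3 + 2, so a_4 = 2.
  3 = 1*2 + 1, so a_5 = 1.
  2 = 2*1 + 0, so a_6 = 2.
The remainder reaches 0 after 7 divisions, so the expansion has 7 partial quotients, read off in order.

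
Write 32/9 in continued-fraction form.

[3; 1, 1, 4]

Run the Euclidean algorithm on 32 and 9; the successive quotients are the partial quotients a_0, a_1, ... (each step inverts the fractional part left over by the previous one):
  32 = 3*9 + 5, so a_0 = 3.
  9 = 1*5 + 4, so a_1 = 1.
  5 = 1*4 + 1, so a_2 = 1.
  4 = 4*1 + 0, so a_3 = 4.
The remainder reaches 0 after 4 divisions, so the expansion has 4 partial quotients, read off in order.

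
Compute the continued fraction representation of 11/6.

Run the Euclidean algorithm on 11 and 6; the successive quotients are the partial quotients a_0, a_1, ... (each step inverts the fractional part left over by the previous one):
  11 = 1*6 + 5, so a_0 = 1.
  6 = 1*5 + 1, so a_1 = 1.
  5 = 5*1 + 0, so a_2 = 5.
The remainder reaches 0 after 3 divisions, so the expansion has 3 partial quotients, read off in order.

[1; 1, 5]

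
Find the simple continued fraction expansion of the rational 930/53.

Run the Euclidean algorithm on 930 and 53; the successive quotients are the partial quotients a_0, a_1, ... (each step inverts the fractional part left over by the previous one):
  930 = 17*53 + 29, so a_0 = 17.
  53 = 1*29 + 24, so a_1 = 1.
  29 = 1*24 + 5, so a_2 = 1.
  24 = 4*5 + 4, so a_3 = 4.
  5 = 1*4 + 1, so a_4 = 1.
  4 = 4*1 + 0, so a_5 = 4.
The remainder reaches 0 after 6 divisions, so the expansion has 6 partial quotients, read off in order.

[17; 1, 1, 4, 1, 4]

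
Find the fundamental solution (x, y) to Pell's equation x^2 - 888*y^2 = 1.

(x, y) = (149, 5)

First expand sqrt(888) as a continued fraction. With x_i = (sqrt(888) + m_i)/d_i and (m_0, d_0) = (0, 1): a_0 = floor(sqrt(888)) = 29, since 29^2 = 841 <= 888 < 900 = 30^2.
Iterate m_{i+1} = d_i*a_i - m_i, d_{i+1} = (888 - m_{i+1}^2)/d_i, a_{i+1} = floor((a_0 + m_{i+1})/d_{i+1}):
  m_1 = 1*29 - 0 = 29, d_1 = (888 - 29^2)/1 = 47/1 = 47, a_1 = floor((29 + 29)/47) = 1.
  m_2 = 47*1 - 29 = 18, d_2 = (888 - 18^2)/47 = 564/47 = 12, a_2 = floor((29 + 18)/12) = 3.
  m_3 = 12*3 - 18 = 18, d_3 = (888 - 18^2)/12 = 564/12 = 47, a_3 = floor((29 + 18)/47) = 1.
  m_4 = 47*1 - 18 = 29, d_4 = (888 - 29^2)/47 = 47/47 = 1, a_4 = floor((29 + 29)/1) = 58.
  m_5 = 1*58 - 29 = 29, d_5 = (888 - 29^2)/1 = 47/1 = 47: (m_5, d_5) = (m_1, d_1) = (29, 47), so from here the quotients repeat a_1, ..., a_4; the period length is 4.
So sqrt(888) = [29; (1, 3, 1, 58)] with period length k = 4.
k is even, so the fundamental solution of x^2 - 888y^2 = 1 is (p_{k-1}, q_{k-1}) = (p_3, q_3); compute convergents through index 3.
Convergents (p_i = a_i*p_{i-1} + p_{i-2}, q_i = a_i*q_{i-1} + q_{i-2} with p_{-2}=0, p_{-1}=1, q_{-2}=1, q_{-1}=0):
  i=0: a_0=29, p_0 = 29*1 + 0 = 29, q_0 = 29*0 + 1 = 1.
  i=1: a_1=1, p_1 = 1*29 + 1 = 30, q_1 = 1*1 + 0 = 1.
  i=2: a_2=3, p_2 = 3*30 + 29 = 119, q_2 = 3*1 + 1 = 4.
  i=3: a_3=1, p_3 = 1*119 + 30 = 149, q_3 = 1*4 + 1 = 5.
Check: 149^2 - 888*5^2 = 22201 - 22200 = 1, so (x, y) = (149, 5) solves the equation, and by the theorem it is the least positive solution.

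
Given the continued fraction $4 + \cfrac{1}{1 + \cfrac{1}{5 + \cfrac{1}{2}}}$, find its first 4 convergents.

4/1, 5/1, 29/6, 63/13

Using the convergent recurrence p_i = a_i*p_{i-1} + p_{i-2}, q_i = a_i*q_{i-1} + q_{i-2} with p_{-2}=0, p_{-1}=1, q_{-2}=1, q_{-1}=0:
  i=0: a_0=4, p_0 = 4*1 + 0 = 4, q_0 = 4*0 + 1 = 1.
  i=1: a_1=1, p_1 = 1*4 + 1 = 5, q_1 = 1*1 + 0 = 1.
  i=2: a_2=5, p_2 = 5*5 + 4 = 29, q_2 = 5*1 + 1 = 6.
  i=3: a_3=2, p_3 = 2*29 + 5 = 63, q_3 = 2*6 + 1 = 13.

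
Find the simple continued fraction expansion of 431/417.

Run the Euclidean algorithm on 431 and 417; the successive quotients are the partial quotients a_0, a_1, ... (each step inverts the fractional part left over by the previous one):
  431 = 1*417 + 14, so a_0 = 1.
  417 = 29*14 + 11, so a_1 = 29.
  14 = 1*11 + 3, so a_2 = 1.
  11 = 3*3 + 2, so a_3 = 3.
  3 = 1*2 + 1, so a_4 = 1.
  2 = 2*1 + 0, so a_5 = 2.
The remainder reaches 0 after 6 divisions, so the expansion has 6 partial quotients, read off in order.

[1; 29, 1, 3, 1, 2]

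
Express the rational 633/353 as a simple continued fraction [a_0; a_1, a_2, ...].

Run the Euclidean algorithm on 633 and 353; the successive quotients are the partial quotients a_0, a_1, ... (each step inverts the fractional part left over by the previous one):
  633 = 1*353 + 280, so a_0 = 1.
  353 = 1*280 + 73, so a_1 = 1.
  280 = 3*73 + 61, so a_2 = 3.
  73 = 1*61 + 12, so a_3 = 1.
  61 = 5*12 + 1, so a_4 = 5.
  12 = 12*1 + 0, so a_5 = 12.
The remainder reaches 0 after 6 divisions, so the expansion has 6 partial quotients, read off in order.

[1; 1, 3, 1, 5, 12]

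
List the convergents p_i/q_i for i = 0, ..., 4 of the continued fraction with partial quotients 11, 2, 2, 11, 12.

Using the convergent recurrence p_i = a_i*p_{i-1} + p_{i-2}, q_i = a_i*q_{i-1} + q_{i-2} with p_{-2}=0, p_{-1}=1, q_{-2}=1, q_{-1}=0:
  i=0: a_0=11, p_0 = 11*1 + 0 = 11, q_0 = 11*0 + 1 = 1.
  i=1: a_1=2, p_1 = 2*11 + 1 = 23, q_1 = 2*1 + 0 = 2.
  i=2: a_2=2, p_2 = 2*23 + 11 = 57, q_2 = 2*2 + 1 = 5.
  i=3: a_3=11, p_3 = 11*57 + 23 = 650, q_3 = 11*5 + 2 = 57.
  i=4: a_4=12, p_4 = 12*650 + 57 = 7857, q_4 = 12*57 + 5 = 689.

11/1, 23/2, 57/5, 650/57, 7857/689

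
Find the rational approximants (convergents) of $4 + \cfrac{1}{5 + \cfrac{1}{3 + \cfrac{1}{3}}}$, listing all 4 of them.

Using the convergent recurrence p_i = a_i*p_{i-1} + p_{i-2}, q_i = a_i*q_{i-1} + q_{i-2} with p_{-2}=0, p_{-1}=1, q_{-2}=1, q_{-1}=0:
  i=0: a_0=4, p_0 = 4*1 + 0 = 4, q_0 = 4*0 + 1 = 1.
  i=1: a_1=5, p_1 = 5*4 + 1 = 21, q_1 = 5*1 + 0 = 5.
  i=2: a_2=3, p_2 = 3*21 + 4 = 67, q_2 = 3*5 + 1 = 16.
  i=3: a_3=3, p_3 = 3*67 + 21 = 222, q_3 = 3*16 + 5 = 53.

4/1, 21/5, 67/16, 222/53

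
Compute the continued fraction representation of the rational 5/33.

Run the Euclidean algorithm on 5 and 33; the successive quotients are the partial quotients a_0, a_1, ... (each step inverts the fractional part left over by the previous one):
  5 = 0*33 + 5, so a_0 = 0.
  33 = 6*5 + 3, so a_1 = 6.
  5 = 1*3 + 2, so a_2 = 1.
  3 = 1*2 + 1, so a_3 = 1.
  2 = 2*1 + 0, so a_4 = 2.
The remainder reaches 0 after 5 divisions, so the expansion has 5 partial quotients, read off in order.

[0; 6, 1, 1, 2]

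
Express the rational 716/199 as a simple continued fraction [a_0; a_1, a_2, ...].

[3; 1, 1, 2, 19, 2]

Run the Euclidean algorithm on 716 and 199; the successive quotients are the partial quotients a_0, a_1, ... (each step inverts the fractional part left over by the previous one):
  716 = 3*199 + 119, so a_0 = 3.
  199 = 1*119 + 80, so a_1 = 1.
  119 = 1*80 + 39, so a_2 = 1.
  80 = 2*39 + 2, so a_3 = 2.
  39 = 19*2 + 1, so a_4 = 19.
  2 = 2*1 + 0, so a_5 = 2.
The remainder reaches 0 after 6 divisions, so the expansion has 6 partial quotients, read off in order.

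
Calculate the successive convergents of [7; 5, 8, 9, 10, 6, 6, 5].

7/1, 36/5, 295/41, 2691/374, 27205/3781, 165921/23060, 1022731/142141, 5279576/733765

Using the convergent recurrence p_i = a_i*p_{i-1} + p_{i-2}, q_i = a_i*q_{i-1} + q_{i-2} with p_{-2}=0, p_{-1}=1, q_{-2}=1, q_{-1}=0:
  i=0: a_0=7, p_0 = 7*1 + 0 = 7, q_0 = 7*0 + 1 = 1.
  i=1: a_1=5, p_1 = 5*7 + 1 = 36, q_1 = 5*1 + 0 = 5.
  i=2: a_2=8, p_2 = 8*36 + 7 = 295, q_2 = 8*5 + 1 = 41.
  i=3: a_3=9, p_3 = 9*295 + 36 = 2691, q_3 = 9*41 + 5 = 374.
  i=4: a_4=10, p_4 = 10*2691 + 295 = 27205, q_4 = 10*374 + 41 = 3781.
  i=5: a_5=6, p_5 = 6*27205 + 2691 = 165921, q_5 = 6*3781 + 374 = 23060.
  i=6: a_6=6, p_6 = 6*165921 + 27205 = 1022731, q_6 = 6*23060 + 3781 = 142141.
  i=7: a_7=5, p_7 = 5*1022731 + 165921 = 5279576, q_7 = 5*142141 + 23060 = 733765.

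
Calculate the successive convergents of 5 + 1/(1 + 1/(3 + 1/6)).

5/1, 6/1, 23/4, 144/25

Using the convergent recurrence p_i = a_i*p_{i-1} + p_{i-2}, q_i = a_i*q_{i-1} + q_{i-2} with p_{-2}=0, p_{-1}=1, q_{-2}=1, q_{-1}=0:
  i=0: a_0=5, p_0 = 5*1 + 0 = 5, q_0 = 5*0 + 1 = 1.
  i=1: a_1=1, p_1 = 1*5 + 1 = 6, q_1 = 1*1 + 0 = 1.
  i=2: a_2=3, p_2 = 3*6 + 5 = 23, q_2 = 3*1 + 1 = 4.
  i=3: a_3=6, p_3 = 6*23 + 6 = 144, q_3 = 6*4 + 1 = 25.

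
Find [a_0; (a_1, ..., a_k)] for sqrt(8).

[2; (1, 4)]

Write x_i = (sqrt(8) + m_i)/d_i with (m_0, d_0) = (0, 1). a_0 = floor(sqrt(8)) = 2, since 2^2 = 4 <= 8 < 9 = 3^2.
Iterate m_{i+1} = d_i*a_i - m_i, d_{i+1} = (8 - m_{i+1}^2)/d_i, a_{i+1} = floor((a_0 + m_{i+1})/d_{i+1}):
  m_1 = 1*2 - 0 = 2, d_1 = (8 - 2^2)/1 = 4/1 = 4, a_1 = floor((2 + 2)/4) = 1.
  m_2 = 4*1 - 2 = 2, d_2 = (8 - 2^2)/4 = 4/4 = 1, a_2 = floor((2 + 2)/1) = 4.
  m_3 = 1*4 - 2 = 2, d_3 = (8 - 2^2)/1 = 4/1 = 4: (m_3, d_3) = (m_1, d_1) = (2, 4), so from here the quotients repeat a_1, a_2; the period length is 2.
Hence the expansion of sqrt(8) is a_0 = 2 followed by the repeating block 1, 4 (period 2).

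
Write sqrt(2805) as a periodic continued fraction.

[52; (1, 25, 2, 25, 1, 104)]

Write x_i = (sqrt(2805) + m_i)/d_i with (m_0, d_0) = (0, 1). a_0 = floor(sqrt(2805)) = 52, since 52^2 = 2704 <= 2805 < 2809 = 53^2.
Iterate m_{i+1} = d_i*a_i - m_i, d_{i+1} = (2805 - m_{i+1}^2)/d_i, a_{i+1} = floor((a_0 + m_{i+1})/d_{i+1}):
  m_1 = 1*52 - 0 = 52, d_1 = (2805 - 52^2)/1 = 101/1 = 101, a_1 = floor((52 + 52)/101) = 1.
  m_2 = 101*1 - 52 = 49, d_2 = (2805 - 49^2)/101 = 404/101 = 4, a_2 = floor((52 + 49)/4) = 25.
  m_3 = 4*25 - 49 = 51, d_3 = (2805 - 51^2)/4 = 204/4 = 51, a_3 = floor((52 + 51)/51) = 2.
  m_4 = 51*2 - 51 = 51, d_4 = (2805 - 51^2)/51 = 204/51 = 4, a_4 = floor((52 + 51)/4) = 25.
  m_5 = 4*25 - 51 = 49, d_5 = (2805 - 49^2)/4 = 404/4 = 101, a_5 = floor((52 + 49)/101) = 1.
  m_6 = 101*1 - 49 = 52, d_6 = (2805 - 52^2)/101 = 101/101 = 1, a_6 = floor((52 + 52)/1) = 104.
  m_7 = 1*104 - 52 = 52, d_7 = (2805 - 52^2)/1 = 101/1 = 101: (m_7, d_7) = (m_1, d_1) = (52, 101), so from here the quotients repeat a_1, ..., a_6; the period length is 6.
Hence the expansion of sqrt(2805) is a_0 = 52 followed by the repeating block 1, 25, 2, 25, 1, 104 (period 6).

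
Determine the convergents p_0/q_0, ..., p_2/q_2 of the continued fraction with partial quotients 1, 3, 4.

1/1, 4/3, 17/13

Using the convergent recurrence p_i = a_i*p_{i-1} + p_{i-2}, q_i = a_i*q_{i-1} + q_{i-2} with p_{-2}=0, p_{-1}=1, q_{-2}=1, q_{-1}=0:
  i=0: a_0=1, p_0 = 1*1 + 0 = 1, q_0 = 1*0 + 1 = 1.
  i=1: a_1=3, p_1 = 3*1 + 1 = 4, q_1 = 3*1 + 0 = 3.
  i=2: a_2=4, p_2 = 4*4 + 1 = 17, q_2 = 4*3 + 1 = 13.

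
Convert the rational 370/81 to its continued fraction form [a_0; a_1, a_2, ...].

Run the Euclidean algorithm on 370 and 81; the successive quotients are the partial quotients a_0, a_1, ... (each step inverts the fractional part left over by the previous one):
  370 = 4*81 + 46, so a_0 = 4.
  81 = 1*46 + 35, so a_1 = 1.
  46 = 1*35 + 11, so a_2 = 1.
  35 = 3*11 + 2, so a_3 = 3.
  11 = 5*2 + 1, so a_4 = 5.
  2 = 2*1 + 0, so a_5 = 2.
The remainder reaches 0 after 6 divisions, so the expansion has 6 partial quotients, read off in order.

[4; 1, 1, 3, 5, 2]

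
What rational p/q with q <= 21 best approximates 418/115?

Expand x = 418/115 as a continued fraction with the Euclidean algorithm:
  418 = 3*115 + 73, so a_0 = 3.
  115 = 1*73 + 42, so a_1 = 1.
  73 = 1*42 + 31, so a_2 = 1.
  42 = 1*31 + 11, so a_3 = 1.
  31 = 2*11 + 9, so a_4 = 2.
  11 = 1*9 + 2, so a_5 = 1.
  9 = 4*2 + 1, so a_6 = 4.
  2 = 2*1 + 0, so a_7 = 2.
so x = [3; 1, 1, 1, 2, 1, 4, 2].
Convergents (p_i = a_i*p_{i-1} + p_{i-2}, q_i = a_i*q_{i-1} + q_{i-2} with p_{-2}=0, p_{-1}=1, q_{-2}=1, q_{-1}=0), until the denominator exceeds 21:
  i=0: a_0=3, p_0 = 3*1 + 0 = 3, q_0 = 3*0 + 1 = 1.
  i=1: a_1=1, p_1 = 1*3 + 1 = 4, q_1 = 1*1 + 0 = 1.
  i=2: a_2=1, p_2 = 1*4 + 3 = 7, q_2 = 1*1 + 1 = 2.
  i=3: a_3=1, p_3 = 1*7 + 4 = 11, q_3 = 1*2 + 1 = 3.
  i=4: a_4=2, p_4 = 2*11 + 7 = 29, q_4 = 2*3 + 2 = 8.
  i=5: a_5=1, p_5 = 1*29 + 11 = 40, q_5 = 1*8 + 3 = 11.
  i=6: a_6=4, p_6 = 4*40 + 29 = 189, q_6 = 4*11 + 8 = 52.
q_6 = 52 > 21, so the last convergent with denominator <= 21 is p_5/q_5 = 40/11.
The closest fraction with denominator <= 21 is either p_5/q_5 or the intermediate fraction (k*p_5 + p_4)/(k*q_5 + q_4) with the largest k >= 1 whose denominator stays <= 21; these approach x as k grows, and every other convergent or intermediate fraction in range is farther away.
Largest k: floor((21 - q_4)/q_5) = floor((21 - 8)/11) = 1.
That gives (1*40 + 29)/(1*11 + 8) = 69/19.
Compare the errors: |x - 40/11| = |418*11 - 40*115|/(115*11) = 2/1265, and |x - 69/19| = |418*19 - 69*115|/(115*19) = 7/2185.
Cross-multiplying, 2*2185 = 4370 < 8855 = 7*1265, so 2/1265 is smaller: the convergent 40/11 is closer to x than 69/19.

40/11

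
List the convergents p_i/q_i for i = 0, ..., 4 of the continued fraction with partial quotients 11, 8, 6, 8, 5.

11/1, 89/8, 545/49, 4449/400, 22790/2049

Using the convergent recurrence p_i = a_i*p_{i-1} + p_{i-2}, q_i = a_i*q_{i-1} + q_{i-2} with p_{-2}=0, p_{-1}=1, q_{-2}=1, q_{-1}=0:
  i=0: a_0=11, p_0 = 11*1 + 0 = 11, q_0 = 11*0 + 1 = 1.
  i=1: a_1=8, p_1 = 8*11 + 1 = 89, q_1 = 8*1 + 0 = 8.
  i=2: a_2=6, p_2 = 6*89 + 11 = 545, q_2 = 6*8 + 1 = 49.
  i=3: a_3=8, p_3 = 8*545 + 89 = 4449, q_3 = 8*49 + 8 = 400.
  i=4: a_4=5, p_4 = 5*4449 + 545 = 22790, q_4 = 5*400 + 49 = 2049.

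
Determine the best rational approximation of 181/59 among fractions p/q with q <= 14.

Expand x = 181/59 as a continued fraction with the Euclidean algorithm:
  181 = 3*59 + 4, so a_0 = 3.
  59 = 14*4 + 3, so a_1 = 14.
  4 = 1*3 + 1, so a_2 = 1.
  3 = 3*1 + 0, so a_3 = 3.
so x = [3; 14, 1, 3].
Convergents (p_i = a_i*p_{i-1} + p_{i-2}, q_i = a_i*q_{i-1} + q_{i-2} with p_{-2}=0, p_{-1}=1, q_{-2}=1, q_{-1}=0), until the denominator exceeds 14:
  i=0: a_0=3, p_0 = 3*1 + 0 = 3, q_0 = 3*0 + 1 = 1.
  i=1: a_1=14, p_1 = 14*3 + 1 = 43, q_1 = 14*1 + 0 = 14.
  i=2: a_2=1, p_2 = 1*43 + 3 = 46, q_2 = 1*14 + 1 = 15.
q_2 = 15 > 14, so the last convergent with denominator <= 14 is p_1/q_1 = 43/14.
The closest fraction with denominator <= 14 is either p_1/q_1 or the intermediate fraction (k*p_1 + p_0)/(k*q_1 + q_0) with the largest k >= 1 whose denominator stays <= 14; these approach x as k grows, and every other convergent or intermediate fraction in range is farther away.
Largest k: floor((14 - q_0)/q_1) = floor((14 - 1)/14) = 0.
Since k = 0, no intermediate fraction beyond p_1/q_1 has denominator <= 14, so the convergent 43/14 is the closest (its error is |181*14 - 43*59|/(59*14) = 3/826).

43/14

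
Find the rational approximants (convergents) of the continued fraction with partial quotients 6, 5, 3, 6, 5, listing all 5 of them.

6/1, 31/5, 99/16, 625/101, 3224/521

Using the convergent recurrence p_i = a_i*p_{i-1} + p_{i-2}, q_i = a_i*q_{i-1} + q_{i-2} with p_{-2}=0, p_{-1}=1, q_{-2}=1, q_{-1}=0:
  i=0: a_0=6, p_0 = 6*1 + 0 = 6, q_0 = 6*0 + 1 = 1.
  i=1: a_1=5, p_1 = 5*6 + 1 = 31, q_1 = 5*1 + 0 = 5.
  i=2: a_2=3, p_2 = 3*31 + 6 = 99, q_2 = 3*5 + 1 = 16.
  i=3: a_3=6, p_3 = 6*99 + 31 = 625, q_3 = 6*16 + 5 = 101.
  i=4: a_4=5, p_4 = 5*625 + 99 = 3224, q_4 = 5*101 + 16 = 521.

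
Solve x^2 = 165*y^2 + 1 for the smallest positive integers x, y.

(x, y) = (1079, 84)

First expand sqrt(165) as a continued fraction. With x_i = (sqrt(165) + m_i)/d_i and (m_0, d_0) = (0, 1): a_0 = floor(sqrt(165)) = 12, since 12^2 = 144 <= 165 < 169 = 13^2.
Iterate m_{i+1} = d_i*a_i - m_i, d_{i+1} = (165 - m_{i+1}^2)/d_i, a_{i+1} = floor((a_0 + m_{i+1})/d_{i+1}):
  m_1 = 1*12 - 0 = 12, d_1 = (165 - 12^2)/1 = 21/1 = 21, a_1 = floor((12 + 12)/21) = 1.
  m_2 = 21*1 - 12 = 9, d_2 = (165 - 9^2)/21 = 84/21 = 4, a_2 = floor((12 + 9)/4) = 5.
  m_3 = 4*5 - 9 = 11, d_3 = (165 - 11^2)/4 = 44/4 = 11, a_3 = floor((12 + 11)/11) = 2.
  m_4 = 11*2 - 11 = 11, d_4 = (165 - 11^2)/11 = 44/11 = 4, a_4 = floor((12 + 11)/4) = 5.
  m_5 = 4*5 - 11 = 9, d_5 = (165 - 9^2)/4 = 84/4 = 21, a_5 = floor((12 + 9)/21) = 1.
  m_6 = 21*1 - 9 = 12, d_6 = (165 - 12^2)/21 = 21/21 = 1, a_6 = floor((12 + 12)/1) = 24.
  m_7 = 1*24 - 12 = 12, d_7 = (165 - 12^2)/1 = 21/1 = 21: (m_7, d_7) = (m_1, d_1) = (12, 21), so from here the quotients repeat a_1, ..., a_6; the period length is 6.
So sqrt(165) = [12; (1, 5, 2, 5, 1, 24)] with period length k = 6.
k is even, so the fundamental solution of x^2 - 165y^2 = 1 is (p_{k-1}, q_{k-1}) = (p_5, q_5); compute convergents through index 5.
Convergents (p_i = a_i*p_{i-1} + p_{i-2}, q_i = a_i*q_{i-1} + q_{i-2} with p_{-2}=0, p_{-1}=1, q_{-2}=1, q_{-1}=0):
  i=0: a_0=12, p_0 = 12*1 + 0 = 12, q_0 = 12*0 + 1 = 1.
  i=1: a_1=1, p_1 = 1*12 + 1 = 13, q_1 = 1*1 + 0 = 1.
  i=2: a_2=5, p_2 = 5*13 + 12 = 77, q_2 = 5*1 + 1 = 6.
  i=3: a_3=2, p_3 = 2*77 + 13 = 167, q_3 = 2*6 + 1 = 13.
  i=4: a_4=5, p_4 = 5*167 + 77 = 912, q_4 = 5*13 + 6 = 71.
  i=5: a_5=1, p_5 = 1*912 + 167 = 1079, q_5 = 1*71 + 13 = 84.
Check: 1079^2 - 165*84^2 = 1164241 - 1164240 = 1, so (x, y) = (1079, 84) solves the equation, and by the theorem it is the least positive solution.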